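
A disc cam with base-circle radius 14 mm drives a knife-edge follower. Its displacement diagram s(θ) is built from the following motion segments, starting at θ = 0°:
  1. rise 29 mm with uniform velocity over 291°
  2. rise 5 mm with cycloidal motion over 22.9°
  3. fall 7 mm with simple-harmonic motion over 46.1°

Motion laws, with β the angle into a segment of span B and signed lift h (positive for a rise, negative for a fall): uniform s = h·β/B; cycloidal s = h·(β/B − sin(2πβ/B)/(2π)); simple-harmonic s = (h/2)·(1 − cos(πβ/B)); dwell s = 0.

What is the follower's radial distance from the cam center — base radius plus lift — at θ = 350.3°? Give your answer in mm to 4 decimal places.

seg 1 [0°–291°] uniform, h=29: full span → s += 29 → s = 29.0000
seg 2 [291°–313.9°] cycloidal, h=5: full span → s += 5 → s = 34.0000
seg 3 [313.9°–360°] simple-harmonic, h=-7: θ=350.3° here. β=36.4, B=46.1. -7/2·(1 − cos(π·0.7896)) = -6.2628 → s = 27.7372
radial distance = base radius + s = 14 + 27.7372 = 41.7372

41.7372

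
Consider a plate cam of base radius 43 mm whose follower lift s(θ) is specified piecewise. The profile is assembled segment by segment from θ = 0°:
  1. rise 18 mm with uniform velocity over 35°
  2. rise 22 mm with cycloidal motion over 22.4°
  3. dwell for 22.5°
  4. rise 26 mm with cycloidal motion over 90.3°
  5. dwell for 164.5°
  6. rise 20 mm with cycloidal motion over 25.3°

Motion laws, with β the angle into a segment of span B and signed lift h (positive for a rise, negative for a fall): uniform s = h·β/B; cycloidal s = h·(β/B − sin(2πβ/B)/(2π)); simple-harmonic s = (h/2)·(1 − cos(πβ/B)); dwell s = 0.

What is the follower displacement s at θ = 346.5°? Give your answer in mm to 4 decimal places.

seg 1 [0°–35°] uniform, h=18: full span → s += 18 → s = 18.0000
seg 2 [35°–57.4°] cycloidal, h=22: full span → s += 22 → s = 40.0000
seg 3 [57.4°–79.9°] dwell: s stays 40.0000
seg 4 [79.9°–170.2°] cycloidal, h=26: full span → s += 26 → s = 66.0000
seg 5 [170.2°–334.7°] dwell: s stays 66.0000
seg 6 [334.7°–360°] cycloidal, h=20: θ=346.5° here. β=11.8, B=25.3. 20·(0.4664 − sin(2π·0.4664)/(2π)) = 8.6611 → s = 74.6611

74.6611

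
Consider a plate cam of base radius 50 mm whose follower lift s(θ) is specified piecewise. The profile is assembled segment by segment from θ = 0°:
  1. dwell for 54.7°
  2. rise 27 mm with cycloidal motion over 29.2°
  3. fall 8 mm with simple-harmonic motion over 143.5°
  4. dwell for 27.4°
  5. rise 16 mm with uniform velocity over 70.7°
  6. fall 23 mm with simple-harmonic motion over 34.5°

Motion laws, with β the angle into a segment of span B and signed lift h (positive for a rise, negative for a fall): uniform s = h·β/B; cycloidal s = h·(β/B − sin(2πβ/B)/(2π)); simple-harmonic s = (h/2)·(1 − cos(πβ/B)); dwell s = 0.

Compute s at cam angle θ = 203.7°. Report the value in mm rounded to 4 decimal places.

seg 1 [0°–54.7°] dwell: s stays 0.0000
seg 2 [54.7°–83.9°] cycloidal, h=27: full span → s += 27 → s = 27.0000
seg 3 [83.9°–227.4°] simple-harmonic, h=-8: θ=203.7° here. β=119.8, B=143.5. -8/2·(1 − cos(π·0.8348)) = -7.4735 → s = 19.5265

19.5265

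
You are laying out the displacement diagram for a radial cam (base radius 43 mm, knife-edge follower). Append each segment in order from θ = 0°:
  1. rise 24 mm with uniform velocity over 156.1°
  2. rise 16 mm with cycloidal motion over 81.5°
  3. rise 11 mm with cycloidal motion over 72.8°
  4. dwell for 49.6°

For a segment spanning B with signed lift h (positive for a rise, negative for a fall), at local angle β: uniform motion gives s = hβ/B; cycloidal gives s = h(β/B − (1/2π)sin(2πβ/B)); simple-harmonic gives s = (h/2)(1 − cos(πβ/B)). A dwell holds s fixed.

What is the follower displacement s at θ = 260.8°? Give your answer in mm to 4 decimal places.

seg 1 [0°–156.1°] uniform, h=24: full span → s += 24 → s = 24.0000
seg 2 [156.1°–237.6°] cycloidal, h=16: full span → s += 16 → s = 40.0000
seg 3 [237.6°–310.4°] cycloidal, h=11: θ=260.8° here. β=23.2, B=72.8. 11·(0.3187 − sin(2π·0.3187)/(2π)) = 1.9153 → s = 41.9153

41.9153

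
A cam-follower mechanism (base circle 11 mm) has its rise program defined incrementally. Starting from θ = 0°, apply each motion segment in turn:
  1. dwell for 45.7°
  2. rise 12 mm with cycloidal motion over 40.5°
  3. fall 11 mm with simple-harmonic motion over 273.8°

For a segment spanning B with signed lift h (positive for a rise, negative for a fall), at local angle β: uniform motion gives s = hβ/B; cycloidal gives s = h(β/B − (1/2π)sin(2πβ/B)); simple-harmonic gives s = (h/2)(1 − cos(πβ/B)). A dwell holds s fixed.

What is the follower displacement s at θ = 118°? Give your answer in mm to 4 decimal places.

seg 1 [0°–45.7°] dwell: s stays 0.0000
seg 2 [45.7°–86.2°] cycloidal, h=12: full span → s += 12 → s = 12.0000
seg 3 [86.2°–360°] simple-harmonic, h=-11: θ=118° here. β=31.8, B=273.8. -11/2·(1 − cos(π·0.1161)) = -0.3621 → s = 11.6379

11.6379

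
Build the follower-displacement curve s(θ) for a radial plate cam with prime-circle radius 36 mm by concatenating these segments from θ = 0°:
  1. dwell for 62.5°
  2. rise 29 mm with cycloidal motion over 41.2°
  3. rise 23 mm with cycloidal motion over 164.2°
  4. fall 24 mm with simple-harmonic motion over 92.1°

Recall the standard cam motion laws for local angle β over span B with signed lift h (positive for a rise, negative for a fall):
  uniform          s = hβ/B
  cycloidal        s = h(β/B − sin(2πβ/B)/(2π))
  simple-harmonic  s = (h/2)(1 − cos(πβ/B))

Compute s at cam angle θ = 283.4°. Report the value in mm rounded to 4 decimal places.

seg 1 [0°–62.5°] dwell: s stays 0.0000
seg 2 [62.5°–103.7°] cycloidal, h=29: full span → s += 29 → s = 29.0000
seg 3 [103.7°–267.9°] cycloidal, h=23: full span → s += 23 → s = 52.0000
seg 4 [267.9°–360°] simple-harmonic, h=-24: θ=283.4° here. β=15.5, B=92.1. -24/2·(1 − cos(π·0.1683)) = -1.6385 → s = 50.3615

50.3615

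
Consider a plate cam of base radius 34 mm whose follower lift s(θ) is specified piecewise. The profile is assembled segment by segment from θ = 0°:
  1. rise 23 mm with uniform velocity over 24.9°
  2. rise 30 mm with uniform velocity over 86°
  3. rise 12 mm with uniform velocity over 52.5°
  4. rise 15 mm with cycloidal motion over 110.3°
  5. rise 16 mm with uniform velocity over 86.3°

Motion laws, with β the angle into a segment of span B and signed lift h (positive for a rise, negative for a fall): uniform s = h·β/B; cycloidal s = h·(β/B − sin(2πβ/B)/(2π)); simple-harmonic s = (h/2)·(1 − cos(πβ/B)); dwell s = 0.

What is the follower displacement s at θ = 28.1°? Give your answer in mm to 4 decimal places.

seg 1 [0°–24.9°] uniform, h=23: full span → s += 23 → s = 23.0000
seg 2 [24.9°–110.9°] uniform, h=30: θ=28.1° here. β=3.2, B=86. 30·3.2/86 = 1.1163 → s = 24.1163

24.1163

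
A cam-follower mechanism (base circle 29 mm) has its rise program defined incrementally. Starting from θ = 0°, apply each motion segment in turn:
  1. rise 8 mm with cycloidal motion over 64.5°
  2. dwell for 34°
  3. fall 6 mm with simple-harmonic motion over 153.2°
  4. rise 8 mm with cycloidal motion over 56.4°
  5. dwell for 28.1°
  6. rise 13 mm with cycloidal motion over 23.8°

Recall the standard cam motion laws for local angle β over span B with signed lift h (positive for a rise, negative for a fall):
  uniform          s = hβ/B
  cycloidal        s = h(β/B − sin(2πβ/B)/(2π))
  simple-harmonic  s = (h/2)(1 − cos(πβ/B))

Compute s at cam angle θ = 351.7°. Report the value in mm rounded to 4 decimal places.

seg 1 [0°–64.5°] cycloidal, h=8: full span → s += 8 → s = 8.0000
seg 2 [64.5°–98.5°] dwell: s stays 8.0000
seg 3 [98.5°–251.7°] simple-harmonic, h=-6: full span → s += -6 → s = 2.0000
seg 4 [251.7°–308.1°] cycloidal, h=8: full span → s += 8 → s = 10.0000
seg 5 [308.1°–336.2°] dwell: s stays 10.0000
seg 6 [336.2°–360°] cycloidal, h=13: θ=351.7° here. β=15.5, B=23.8. 13·(0.6513 − sin(2π·0.6513)/(2π)) = 10.1498 → s = 20.1498

20.1498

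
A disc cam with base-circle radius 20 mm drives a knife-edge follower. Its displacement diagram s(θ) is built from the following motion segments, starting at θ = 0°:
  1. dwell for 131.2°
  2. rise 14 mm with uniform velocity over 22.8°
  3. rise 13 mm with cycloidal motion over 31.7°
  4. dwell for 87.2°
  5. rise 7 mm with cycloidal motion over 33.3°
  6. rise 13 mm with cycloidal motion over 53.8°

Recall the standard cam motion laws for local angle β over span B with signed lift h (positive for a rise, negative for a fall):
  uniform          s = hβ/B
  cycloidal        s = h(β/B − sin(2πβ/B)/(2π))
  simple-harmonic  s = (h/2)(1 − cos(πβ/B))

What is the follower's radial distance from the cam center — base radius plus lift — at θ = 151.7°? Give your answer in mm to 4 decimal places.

seg 1 [0°–131.2°] dwell: s stays 0.0000
seg 2 [131.2°–154°] uniform, h=14: θ=151.7° here. β=20.5, B=22.8. 14·20.5/22.8 = 12.5877 → s = 12.5877
radial distance = base radius + s = 20 + 12.5877 = 32.5877

32.5877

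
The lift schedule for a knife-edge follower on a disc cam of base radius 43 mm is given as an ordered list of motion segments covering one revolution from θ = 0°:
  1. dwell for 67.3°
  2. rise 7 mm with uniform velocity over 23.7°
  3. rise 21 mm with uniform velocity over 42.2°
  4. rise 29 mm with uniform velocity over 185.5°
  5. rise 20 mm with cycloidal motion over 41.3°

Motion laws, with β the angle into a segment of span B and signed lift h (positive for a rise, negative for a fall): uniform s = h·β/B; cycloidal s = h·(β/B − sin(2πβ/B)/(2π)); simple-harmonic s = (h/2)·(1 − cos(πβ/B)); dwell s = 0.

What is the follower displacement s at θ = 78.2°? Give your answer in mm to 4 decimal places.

seg 1 [0°–67.3°] dwell: s stays 0.0000
seg 2 [67.3°–91°] uniform, h=7: θ=78.2° here. β=10.9, B=23.7. 7·10.9/23.7 = 3.2194 → s = 3.2194

3.2194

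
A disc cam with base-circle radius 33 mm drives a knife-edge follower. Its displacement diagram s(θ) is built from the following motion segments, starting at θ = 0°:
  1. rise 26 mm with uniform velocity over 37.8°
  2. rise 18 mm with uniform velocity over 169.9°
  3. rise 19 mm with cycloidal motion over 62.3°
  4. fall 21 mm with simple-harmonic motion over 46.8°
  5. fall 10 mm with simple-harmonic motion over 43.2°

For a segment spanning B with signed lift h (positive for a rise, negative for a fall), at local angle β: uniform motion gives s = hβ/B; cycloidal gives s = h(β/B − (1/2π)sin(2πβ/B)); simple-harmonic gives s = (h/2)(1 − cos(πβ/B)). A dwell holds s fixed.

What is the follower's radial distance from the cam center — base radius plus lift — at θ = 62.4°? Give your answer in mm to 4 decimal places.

seg 1 [0°–37.8°] uniform, h=26: full span → s += 26 → s = 26.0000
seg 2 [37.8°–207.7°] uniform, h=18: θ=62.4° here. β=24.6, B=169.9. 18·24.6/169.9 = 2.6062 → s = 28.6062
radial distance = base radius + s = 33 + 28.6062 = 61.6062

61.6062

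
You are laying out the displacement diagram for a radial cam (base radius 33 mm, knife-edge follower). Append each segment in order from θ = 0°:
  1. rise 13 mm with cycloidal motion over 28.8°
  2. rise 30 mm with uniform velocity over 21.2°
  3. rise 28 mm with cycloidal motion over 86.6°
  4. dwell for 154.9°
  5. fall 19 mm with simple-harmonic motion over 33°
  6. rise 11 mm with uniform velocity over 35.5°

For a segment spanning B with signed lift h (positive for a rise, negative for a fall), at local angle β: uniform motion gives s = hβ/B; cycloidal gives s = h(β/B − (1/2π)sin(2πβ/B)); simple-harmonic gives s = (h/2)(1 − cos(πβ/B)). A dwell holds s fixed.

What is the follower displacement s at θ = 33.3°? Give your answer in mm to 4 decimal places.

seg 1 [0°–28.8°] cycloidal, h=13: full span → s += 13 → s = 13.0000
seg 2 [28.8°–50°] uniform, h=30: θ=33.3° here. β=4.5, B=21.2. 30·4.5/21.2 = 6.3679 → s = 19.3679

19.3679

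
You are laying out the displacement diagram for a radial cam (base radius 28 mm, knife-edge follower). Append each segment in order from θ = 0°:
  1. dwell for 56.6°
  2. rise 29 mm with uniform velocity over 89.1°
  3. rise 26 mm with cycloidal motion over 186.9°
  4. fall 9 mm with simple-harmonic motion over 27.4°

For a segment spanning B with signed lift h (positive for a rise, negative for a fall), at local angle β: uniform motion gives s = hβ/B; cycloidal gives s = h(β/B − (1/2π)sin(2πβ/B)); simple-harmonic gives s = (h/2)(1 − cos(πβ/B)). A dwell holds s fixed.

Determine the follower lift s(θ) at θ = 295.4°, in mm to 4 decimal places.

seg 1 [0°–56.6°] dwell: s stays 0.0000
seg 2 [56.6°–145.7°] uniform, h=29: full span → s += 29 → s = 29.0000
seg 3 [145.7°–332.6°] cycloidal, h=26: θ=295.4° here. β=149.7, B=186.9. 26·(0.8010 − sin(2π·0.8010)/(2π)) = 24.7527 → s = 53.7527

53.7527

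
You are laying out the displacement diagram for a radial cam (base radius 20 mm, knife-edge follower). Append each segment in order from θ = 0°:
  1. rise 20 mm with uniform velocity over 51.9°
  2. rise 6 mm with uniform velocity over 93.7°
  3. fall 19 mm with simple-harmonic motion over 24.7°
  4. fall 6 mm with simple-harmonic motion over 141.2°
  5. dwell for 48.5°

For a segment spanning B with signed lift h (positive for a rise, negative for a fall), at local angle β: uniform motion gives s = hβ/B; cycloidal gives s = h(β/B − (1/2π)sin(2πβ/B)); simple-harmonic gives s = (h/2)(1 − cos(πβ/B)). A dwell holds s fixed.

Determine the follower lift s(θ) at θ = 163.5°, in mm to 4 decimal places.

seg 1 [0°–51.9°] uniform, h=20: full span → s += 20 → s = 20.0000
seg 2 [51.9°–145.6°] uniform, h=6: full span → s += 6 → s = 26.0000
seg 3 [145.6°–170.3°] simple-harmonic, h=-19: θ=163.5° here. β=17.9, B=24.7. -19/2·(1 − cos(π·0.7247)) = -15.6629 → s = 10.3371

10.3371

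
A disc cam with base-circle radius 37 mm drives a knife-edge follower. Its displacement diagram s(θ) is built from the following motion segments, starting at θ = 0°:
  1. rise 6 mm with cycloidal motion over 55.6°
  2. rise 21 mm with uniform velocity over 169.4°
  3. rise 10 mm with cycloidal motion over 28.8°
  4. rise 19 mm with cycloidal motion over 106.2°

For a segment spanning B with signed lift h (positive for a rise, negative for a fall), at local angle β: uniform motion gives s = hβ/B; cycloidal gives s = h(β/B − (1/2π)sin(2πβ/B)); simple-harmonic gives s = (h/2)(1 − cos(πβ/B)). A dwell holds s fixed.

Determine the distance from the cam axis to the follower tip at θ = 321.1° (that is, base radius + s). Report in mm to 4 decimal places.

seg 1 [0°–55.6°] cycloidal, h=6: full span → s += 6 → s = 6.0000
seg 2 [55.6°–225°] uniform, h=21: full span → s += 21 → s = 27.0000
seg 3 [225°–253.8°] cycloidal, h=10: full span → s += 10 → s = 37.0000
seg 4 [253.8°–360°] cycloidal, h=19: θ=321.1° here. β=67.3, B=106.2. 19·(0.6337 − sin(2π·0.6337)/(2π)) = 14.2925 → s = 51.2925
radial distance = base radius + s = 37 + 51.2925 = 88.2925

88.2925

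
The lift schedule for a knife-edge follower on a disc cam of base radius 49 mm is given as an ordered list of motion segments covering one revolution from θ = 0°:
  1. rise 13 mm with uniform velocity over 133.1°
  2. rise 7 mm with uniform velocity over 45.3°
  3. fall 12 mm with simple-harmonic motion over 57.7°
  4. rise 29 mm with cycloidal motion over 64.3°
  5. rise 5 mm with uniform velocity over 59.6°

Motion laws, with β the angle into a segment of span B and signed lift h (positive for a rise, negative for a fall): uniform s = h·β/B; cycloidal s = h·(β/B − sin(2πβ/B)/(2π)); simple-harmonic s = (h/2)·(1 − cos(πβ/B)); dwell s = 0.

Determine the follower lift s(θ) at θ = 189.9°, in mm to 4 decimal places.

seg 1 [0°–133.1°] uniform, h=13: full span → s += 13 → s = 13.0000
seg 2 [133.1°–178.4°] uniform, h=7: full span → s += 7 → s = 20.0000
seg 3 [178.4°–236.1°] simple-harmonic, h=-12: θ=189.9° here. β=11.5, B=57.7. -12/2·(1 − cos(π·0.1993)) = -1.1382 → s = 18.8618

18.8618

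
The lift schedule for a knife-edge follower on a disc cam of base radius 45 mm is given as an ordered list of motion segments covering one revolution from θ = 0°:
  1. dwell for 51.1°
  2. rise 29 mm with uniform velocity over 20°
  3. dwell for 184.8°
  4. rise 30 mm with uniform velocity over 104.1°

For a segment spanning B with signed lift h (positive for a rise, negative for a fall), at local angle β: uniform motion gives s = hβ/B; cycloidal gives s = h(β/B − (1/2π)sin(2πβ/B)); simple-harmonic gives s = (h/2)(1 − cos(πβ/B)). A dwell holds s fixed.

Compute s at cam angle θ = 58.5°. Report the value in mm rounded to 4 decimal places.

seg 1 [0°–51.1°] dwell: s stays 0.0000
seg 2 [51.1°–71.1°] uniform, h=29: θ=58.5° here. β=7.4, B=20. 29·7.4/20 = 10.7300 → s = 10.7300

10.7300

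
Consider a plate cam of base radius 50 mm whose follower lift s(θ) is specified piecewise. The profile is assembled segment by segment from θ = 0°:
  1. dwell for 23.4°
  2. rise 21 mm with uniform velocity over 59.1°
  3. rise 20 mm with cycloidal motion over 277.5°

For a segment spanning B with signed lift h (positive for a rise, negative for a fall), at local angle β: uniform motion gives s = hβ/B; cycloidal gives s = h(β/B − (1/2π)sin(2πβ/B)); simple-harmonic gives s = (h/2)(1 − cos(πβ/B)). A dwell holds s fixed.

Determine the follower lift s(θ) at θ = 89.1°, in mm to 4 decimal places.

seg 1 [0°–23.4°] dwell: s stays 0.0000
seg 2 [23.4°–82.5°] uniform, h=21: full span → s += 21 → s = 21.0000
seg 3 [82.5°–360°] cycloidal, h=20: θ=89.1° here. β=6.6, B=277.5. 20·(0.0238 − sin(2π·0.0238)/(2π)) = 0.0018 → s = 21.0018

21.0018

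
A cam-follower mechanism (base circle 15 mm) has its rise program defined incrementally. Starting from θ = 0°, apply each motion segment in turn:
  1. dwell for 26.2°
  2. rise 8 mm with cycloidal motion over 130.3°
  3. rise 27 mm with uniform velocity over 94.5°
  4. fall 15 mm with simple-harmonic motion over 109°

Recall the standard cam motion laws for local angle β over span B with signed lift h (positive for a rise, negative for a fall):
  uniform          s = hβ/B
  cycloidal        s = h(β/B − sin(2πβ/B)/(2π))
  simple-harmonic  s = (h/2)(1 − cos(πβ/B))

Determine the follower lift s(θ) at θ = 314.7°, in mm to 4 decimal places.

seg 1 [0°–26.2°] dwell: s stays 0.0000
seg 2 [26.2°–156.5°] cycloidal, h=8: full span → s += 8 → s = 8.0000
seg 3 [156.5°–251°] uniform, h=27: full span → s += 27 → s = 35.0000
seg 4 [251°–360°] simple-harmonic, h=-15: θ=314.7° here. β=63.7, B=109. -15/2·(1 − cos(π·0.5844)) = -9.4655 → s = 25.5345

25.5345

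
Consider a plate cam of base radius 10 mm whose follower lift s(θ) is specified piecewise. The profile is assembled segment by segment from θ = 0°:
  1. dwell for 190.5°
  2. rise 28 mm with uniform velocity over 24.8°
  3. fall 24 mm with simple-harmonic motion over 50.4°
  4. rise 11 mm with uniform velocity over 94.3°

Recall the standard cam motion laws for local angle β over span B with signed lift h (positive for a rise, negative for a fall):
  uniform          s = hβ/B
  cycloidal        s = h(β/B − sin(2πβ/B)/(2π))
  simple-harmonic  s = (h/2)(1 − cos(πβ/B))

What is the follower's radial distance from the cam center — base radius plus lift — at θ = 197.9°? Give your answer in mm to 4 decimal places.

seg 1 [0°–190.5°] dwell: s stays 0.0000
seg 2 [190.5°–215.3°] uniform, h=28: θ=197.9° here. β=7.4, B=24.8. 28·7.4/24.8 = 8.3548 → s = 8.3548
radial distance = base radius + s = 10 + 8.3548 = 18.3548

18.3548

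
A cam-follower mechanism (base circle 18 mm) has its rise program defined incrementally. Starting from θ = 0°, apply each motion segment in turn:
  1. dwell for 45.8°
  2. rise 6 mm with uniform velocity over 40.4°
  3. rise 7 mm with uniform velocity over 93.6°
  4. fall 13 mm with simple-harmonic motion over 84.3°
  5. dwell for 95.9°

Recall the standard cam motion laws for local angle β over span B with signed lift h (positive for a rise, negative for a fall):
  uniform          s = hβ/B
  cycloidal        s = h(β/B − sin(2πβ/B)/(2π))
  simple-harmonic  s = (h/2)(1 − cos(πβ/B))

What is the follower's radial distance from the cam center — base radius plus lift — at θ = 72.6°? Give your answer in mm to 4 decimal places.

seg 1 [0°–45.8°] dwell: s stays 0.0000
seg 2 [45.8°–86.2°] uniform, h=6: θ=72.6° here. β=26.8, B=40.4. 6·26.8/40.4 = 3.9802 → s = 3.9802
radial distance = base radius + s = 18 + 3.9802 = 21.9802

21.9802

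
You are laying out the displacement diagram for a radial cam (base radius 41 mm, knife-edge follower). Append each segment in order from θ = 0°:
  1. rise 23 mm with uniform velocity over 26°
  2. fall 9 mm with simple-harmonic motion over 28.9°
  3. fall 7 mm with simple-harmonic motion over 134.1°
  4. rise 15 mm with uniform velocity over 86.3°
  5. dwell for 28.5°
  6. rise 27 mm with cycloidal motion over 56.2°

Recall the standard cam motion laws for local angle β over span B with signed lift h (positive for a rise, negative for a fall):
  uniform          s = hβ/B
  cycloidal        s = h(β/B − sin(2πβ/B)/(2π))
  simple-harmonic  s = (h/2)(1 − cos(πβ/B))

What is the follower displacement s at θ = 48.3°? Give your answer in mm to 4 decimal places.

seg 1 [0°–26°] uniform, h=23: full span → s += 23 → s = 23.0000
seg 2 [26°–54.9°] simple-harmonic, h=-9: θ=48.3° here. β=22.3, B=28.9. -9/2·(1 − cos(π·0.7716)) = -7.8907 → s = 15.1093

15.1093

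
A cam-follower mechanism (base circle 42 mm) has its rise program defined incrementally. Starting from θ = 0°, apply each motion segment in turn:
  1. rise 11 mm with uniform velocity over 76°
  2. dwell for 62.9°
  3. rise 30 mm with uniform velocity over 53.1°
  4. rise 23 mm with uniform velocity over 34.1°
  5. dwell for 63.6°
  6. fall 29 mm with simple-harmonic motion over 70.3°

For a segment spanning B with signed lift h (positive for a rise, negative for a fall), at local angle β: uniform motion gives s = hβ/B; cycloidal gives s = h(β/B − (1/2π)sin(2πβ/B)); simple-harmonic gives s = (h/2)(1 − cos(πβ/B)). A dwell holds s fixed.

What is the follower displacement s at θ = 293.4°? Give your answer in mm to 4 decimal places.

seg 1 [0°–76°] uniform, h=11: full span → s += 11 → s = 11.0000
seg 2 [76°–138.9°] dwell: s stays 11.0000
seg 3 [138.9°–192°] uniform, h=30: full span → s += 30 → s = 41.0000
seg 4 [192°–226.1°] uniform, h=23: full span → s += 23 → s = 64.0000
seg 5 [226.1°–289.7°] dwell: s stays 64.0000
seg 6 [289.7°–360°] simple-harmonic, h=-29: θ=293.4° here. β=3.7, B=70.3. -29/2·(1 − cos(π·0.0526)) = -0.1978 → s = 63.8022

63.8022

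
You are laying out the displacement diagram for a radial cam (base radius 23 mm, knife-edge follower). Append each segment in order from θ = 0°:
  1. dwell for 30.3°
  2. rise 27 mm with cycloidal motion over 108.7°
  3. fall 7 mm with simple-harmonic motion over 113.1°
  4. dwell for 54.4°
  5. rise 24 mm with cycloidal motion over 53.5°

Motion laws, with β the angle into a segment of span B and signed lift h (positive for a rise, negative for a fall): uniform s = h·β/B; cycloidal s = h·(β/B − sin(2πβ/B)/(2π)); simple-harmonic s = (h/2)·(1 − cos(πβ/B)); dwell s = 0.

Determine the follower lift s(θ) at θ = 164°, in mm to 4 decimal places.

seg 1 [0°–30.3°] dwell: s stays 0.0000
seg 2 [30.3°–139°] cycloidal, h=27: full span → s += 27 → s = 27.0000
seg 3 [139°–252.1°] simple-harmonic, h=-7: θ=164° here. β=25, B=113.1. -7/2·(1 − cos(π·0.2210)) = -0.8105 → s = 26.1895

26.1895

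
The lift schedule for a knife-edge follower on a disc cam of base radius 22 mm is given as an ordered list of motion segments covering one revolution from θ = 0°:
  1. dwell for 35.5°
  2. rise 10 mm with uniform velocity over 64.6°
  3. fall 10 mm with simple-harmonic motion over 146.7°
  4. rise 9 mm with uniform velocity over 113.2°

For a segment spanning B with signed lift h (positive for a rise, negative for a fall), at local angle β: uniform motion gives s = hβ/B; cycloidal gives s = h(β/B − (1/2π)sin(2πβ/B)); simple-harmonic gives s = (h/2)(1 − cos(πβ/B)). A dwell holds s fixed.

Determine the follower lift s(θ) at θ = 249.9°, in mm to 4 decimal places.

seg 1 [0°–35.5°] dwell: s stays 0.0000
seg 2 [35.5°–100.1°] uniform, h=10: full span → s += 10 → s = 10.0000
seg 3 [100.1°–246.8°] simple-harmonic, h=-10: full span → s += -10 → s = 0.0000
seg 4 [246.8°–360°] uniform, h=9: θ=249.9° here. β=3.1, B=113.2. 9·3.1/113.2 = 0.2465 → s = 0.2465

0.2465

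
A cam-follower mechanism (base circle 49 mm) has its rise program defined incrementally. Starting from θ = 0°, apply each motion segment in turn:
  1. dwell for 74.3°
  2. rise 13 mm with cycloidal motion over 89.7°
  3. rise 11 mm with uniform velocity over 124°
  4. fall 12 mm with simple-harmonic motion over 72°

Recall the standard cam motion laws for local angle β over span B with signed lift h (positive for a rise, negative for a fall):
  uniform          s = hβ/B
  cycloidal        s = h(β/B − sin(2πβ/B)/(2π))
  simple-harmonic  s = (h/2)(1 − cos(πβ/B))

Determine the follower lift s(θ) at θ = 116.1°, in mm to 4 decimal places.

seg 1 [0°–74.3°] dwell: s stays 0.0000
seg 2 [74.3°–164°] cycloidal, h=13: θ=116.1° here. β=41.8, B=89.7. 13·(0.4660 − sin(2π·0.4660)/(2π)) = 5.6193 → s = 5.6193

5.6193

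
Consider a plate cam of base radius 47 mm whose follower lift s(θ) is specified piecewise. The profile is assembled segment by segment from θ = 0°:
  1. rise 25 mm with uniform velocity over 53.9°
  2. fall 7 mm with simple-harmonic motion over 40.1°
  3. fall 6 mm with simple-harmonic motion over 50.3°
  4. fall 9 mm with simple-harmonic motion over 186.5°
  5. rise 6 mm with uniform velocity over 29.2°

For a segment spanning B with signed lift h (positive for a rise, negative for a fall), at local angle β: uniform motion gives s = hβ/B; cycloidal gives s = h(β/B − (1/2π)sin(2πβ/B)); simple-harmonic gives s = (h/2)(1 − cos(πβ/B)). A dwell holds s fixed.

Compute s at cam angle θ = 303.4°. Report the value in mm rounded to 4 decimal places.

seg 1 [0°–53.9°] uniform, h=25: full span → s += 25 → s = 25.0000
seg 2 [53.9°–94°] simple-harmonic, h=-7: full span → s += -7 → s = 18.0000
seg 3 [94°–144.3°] simple-harmonic, h=-6: full span → s += -6 → s = 12.0000
seg 4 [144.3°–330.8°] simple-harmonic, h=-9: θ=303.4° here. β=159.1, B=186.5. -9/2·(1 − cos(π·0.8531)) = -8.5291 → s = 3.4709

3.4709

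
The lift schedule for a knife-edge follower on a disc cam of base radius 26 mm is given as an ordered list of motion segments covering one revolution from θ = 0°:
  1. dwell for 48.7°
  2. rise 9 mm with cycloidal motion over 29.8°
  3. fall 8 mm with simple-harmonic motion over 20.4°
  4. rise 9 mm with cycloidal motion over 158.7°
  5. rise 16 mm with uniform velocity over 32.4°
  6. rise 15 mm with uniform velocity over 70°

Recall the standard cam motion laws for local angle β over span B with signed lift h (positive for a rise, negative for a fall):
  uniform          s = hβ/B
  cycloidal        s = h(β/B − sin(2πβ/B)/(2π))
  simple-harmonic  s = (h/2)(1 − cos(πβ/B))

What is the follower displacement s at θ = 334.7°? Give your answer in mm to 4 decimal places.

seg 1 [0°–48.7°] dwell: s stays 0.0000
seg 2 [48.7°–78.5°] cycloidal, h=9: full span → s += 9 → s = 9.0000
seg 3 [78.5°–98.9°] simple-harmonic, h=-8: full span → s += -8 → s = 1.0000
seg 4 [98.9°–257.6°] cycloidal, h=9: full span → s += 9 → s = 10.0000
seg 5 [257.6°–290°] uniform, h=16: full span → s += 16 → s = 26.0000
seg 6 [290°–360°] uniform, h=15: θ=334.7° here. β=44.7, B=70. 15·44.7/70 = 9.5786 → s = 35.5786

35.5786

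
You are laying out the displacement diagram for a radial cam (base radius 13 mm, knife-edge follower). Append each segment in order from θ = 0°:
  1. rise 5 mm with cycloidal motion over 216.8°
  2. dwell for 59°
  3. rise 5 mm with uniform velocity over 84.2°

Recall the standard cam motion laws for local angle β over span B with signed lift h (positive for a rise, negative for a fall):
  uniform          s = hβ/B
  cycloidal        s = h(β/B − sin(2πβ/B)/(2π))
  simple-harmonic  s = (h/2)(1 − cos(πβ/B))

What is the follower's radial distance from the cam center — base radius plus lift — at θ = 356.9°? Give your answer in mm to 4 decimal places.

seg 1 [0°–216.8°] cycloidal, h=5: full span → s += 5 → s = 5.0000
seg 2 [216.8°–275.8°] dwell: s stays 5.0000
seg 3 [275.8°–360°] uniform, h=5: θ=356.9° here. β=81.1, B=84.2. 5·81.1/84.2 = 4.8159 → s = 9.8159
radial distance = base radius + s = 13 + 9.8159 = 22.8159

22.8159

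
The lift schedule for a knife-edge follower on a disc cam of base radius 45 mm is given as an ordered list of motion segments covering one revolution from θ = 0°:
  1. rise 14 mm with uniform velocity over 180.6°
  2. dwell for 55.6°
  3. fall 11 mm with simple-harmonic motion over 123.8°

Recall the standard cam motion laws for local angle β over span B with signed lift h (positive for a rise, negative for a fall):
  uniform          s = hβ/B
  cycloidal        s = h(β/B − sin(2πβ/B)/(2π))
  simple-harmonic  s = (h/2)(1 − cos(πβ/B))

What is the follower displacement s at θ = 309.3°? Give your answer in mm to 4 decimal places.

seg 1 [0°–180.6°] uniform, h=14: full span → s += 14 → s = 14.0000
seg 2 [180.6°–236.2°] dwell: s stays 14.0000
seg 3 [236.2°–360°] simple-harmonic, h=-11: θ=309.3° here. β=73.1, B=123.8. -11/2·(1 − cos(π·0.5905)) = -7.0422 → s = 6.9578

6.9578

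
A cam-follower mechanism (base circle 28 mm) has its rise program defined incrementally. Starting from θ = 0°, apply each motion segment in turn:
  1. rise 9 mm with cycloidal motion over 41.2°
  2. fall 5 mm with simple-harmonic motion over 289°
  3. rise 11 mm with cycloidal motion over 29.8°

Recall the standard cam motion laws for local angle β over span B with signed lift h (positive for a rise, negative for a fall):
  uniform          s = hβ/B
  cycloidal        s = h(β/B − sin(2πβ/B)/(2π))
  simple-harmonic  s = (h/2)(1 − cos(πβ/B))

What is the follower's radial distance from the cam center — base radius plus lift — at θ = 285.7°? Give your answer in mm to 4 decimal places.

seg 1 [0°–41.2°] cycloidal, h=9: full span → s += 9 → s = 9.0000
seg 2 [41.2°–330.2°] simple-harmonic, h=-5: θ=285.7° here. β=244.5, B=289. -5/2·(1 − cos(π·0.8460)) = -4.7132 → s = 4.2868
radial distance = base radius + s = 28 + 4.2868 = 32.2868

32.2868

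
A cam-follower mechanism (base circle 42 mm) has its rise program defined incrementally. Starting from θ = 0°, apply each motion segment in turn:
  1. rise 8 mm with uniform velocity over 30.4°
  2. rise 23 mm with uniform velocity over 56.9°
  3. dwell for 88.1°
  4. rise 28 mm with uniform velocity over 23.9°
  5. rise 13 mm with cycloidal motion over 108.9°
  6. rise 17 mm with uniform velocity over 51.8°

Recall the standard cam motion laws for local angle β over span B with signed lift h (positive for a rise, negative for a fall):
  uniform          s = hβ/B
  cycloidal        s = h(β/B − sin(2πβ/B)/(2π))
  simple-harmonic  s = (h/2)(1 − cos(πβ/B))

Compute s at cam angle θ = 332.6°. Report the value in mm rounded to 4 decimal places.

seg 1 [0°–30.4°] uniform, h=8: full span → s += 8 → s = 8.0000
seg 2 [30.4°–87.3°] uniform, h=23: full span → s += 23 → s = 31.0000
seg 3 [87.3°–175.4°] dwell: s stays 31.0000
seg 4 [175.4°–199.3°] uniform, h=28: full span → s += 28 → s = 59.0000
seg 5 [199.3°–308.2°] cycloidal, h=13: full span → s += 13 → s = 72.0000
seg 6 [308.2°–360°] uniform, h=17: θ=332.6° here. β=24.4, B=51.8. 17·24.4/51.8 = 8.0077 → s = 80.0077

80.0077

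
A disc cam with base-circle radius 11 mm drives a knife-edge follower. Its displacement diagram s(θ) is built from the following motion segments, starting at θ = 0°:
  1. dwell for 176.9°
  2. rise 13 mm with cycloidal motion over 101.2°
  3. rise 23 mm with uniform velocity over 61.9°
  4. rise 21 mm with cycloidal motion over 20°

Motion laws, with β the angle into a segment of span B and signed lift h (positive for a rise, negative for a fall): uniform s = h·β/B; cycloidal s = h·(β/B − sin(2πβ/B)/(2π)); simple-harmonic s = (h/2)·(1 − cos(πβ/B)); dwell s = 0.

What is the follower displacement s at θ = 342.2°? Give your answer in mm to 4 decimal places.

seg 1 [0°–176.9°] dwell: s stays 0.0000
seg 2 [176.9°–278.1°] cycloidal, h=13: full span → s += 13 → s = 13.0000
seg 3 [278.1°–340°] uniform, h=23: full span → s += 23 → s = 36.0000
seg 4 [340°–360°] cycloidal, h=21: θ=342.2° here. β=2.2, B=20. 21·(0.1100 − sin(2π·0.1100)/(2π)) = 0.1796 → s = 36.1796

36.1796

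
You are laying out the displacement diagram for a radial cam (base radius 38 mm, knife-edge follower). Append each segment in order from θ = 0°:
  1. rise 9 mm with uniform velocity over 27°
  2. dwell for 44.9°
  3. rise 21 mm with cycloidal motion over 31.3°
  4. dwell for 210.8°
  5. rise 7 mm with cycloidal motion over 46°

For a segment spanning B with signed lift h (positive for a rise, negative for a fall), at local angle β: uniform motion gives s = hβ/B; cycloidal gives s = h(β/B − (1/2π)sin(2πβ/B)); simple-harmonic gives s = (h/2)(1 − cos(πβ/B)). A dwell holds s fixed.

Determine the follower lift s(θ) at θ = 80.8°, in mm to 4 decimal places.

seg 1 [0°–27°] uniform, h=9: full span → s += 9 → s = 9.0000
seg 2 [27°–71.9°] dwell: s stays 9.0000
seg 3 [71.9°–103.2°] cycloidal, h=21: θ=80.8° here. β=8.9, B=31.3. 21·(0.2843 − sin(2π·0.2843)/(2π)) = 2.7065 → s = 11.7065

11.7065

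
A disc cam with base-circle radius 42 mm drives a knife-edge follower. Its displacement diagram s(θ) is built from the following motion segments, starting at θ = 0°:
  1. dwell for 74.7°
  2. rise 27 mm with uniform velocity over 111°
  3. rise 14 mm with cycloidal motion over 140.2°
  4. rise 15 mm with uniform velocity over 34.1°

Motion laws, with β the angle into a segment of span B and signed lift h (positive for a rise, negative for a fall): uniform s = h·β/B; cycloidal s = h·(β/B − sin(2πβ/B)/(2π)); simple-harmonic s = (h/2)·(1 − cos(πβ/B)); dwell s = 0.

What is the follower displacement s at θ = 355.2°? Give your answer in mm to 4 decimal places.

seg 1 [0°–74.7°] dwell: s stays 0.0000
seg 2 [74.7°–185.7°] uniform, h=27: full span → s += 27 → s = 27.0000
seg 3 [185.7°–325.9°] cycloidal, h=14: full span → s += 14 → s = 41.0000
seg 4 [325.9°–360°] uniform, h=15: θ=355.2° here. β=29.3, B=34.1. 15·29.3/34.1 = 12.8886 → s = 53.8886

53.8886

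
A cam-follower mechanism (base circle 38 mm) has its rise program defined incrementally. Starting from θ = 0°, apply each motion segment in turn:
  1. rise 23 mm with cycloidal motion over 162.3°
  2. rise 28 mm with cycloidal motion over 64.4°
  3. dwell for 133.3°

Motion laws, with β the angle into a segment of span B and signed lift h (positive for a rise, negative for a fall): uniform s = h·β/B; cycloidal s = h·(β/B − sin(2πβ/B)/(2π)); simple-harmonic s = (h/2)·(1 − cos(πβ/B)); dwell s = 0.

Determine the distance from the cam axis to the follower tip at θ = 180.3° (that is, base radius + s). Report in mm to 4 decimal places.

seg 1 [0°–162.3°] cycloidal, h=23: full span → s += 23 → s = 23.0000
seg 2 [162.3°–226.7°] cycloidal, h=28: θ=180.3° here. β=18, B=64.4. 28·(0.2795 − sin(2π·0.2795)/(2π)) = 3.4461 → s = 26.4461
radial distance = base radius + s = 38 + 26.4461 = 64.4461

64.4461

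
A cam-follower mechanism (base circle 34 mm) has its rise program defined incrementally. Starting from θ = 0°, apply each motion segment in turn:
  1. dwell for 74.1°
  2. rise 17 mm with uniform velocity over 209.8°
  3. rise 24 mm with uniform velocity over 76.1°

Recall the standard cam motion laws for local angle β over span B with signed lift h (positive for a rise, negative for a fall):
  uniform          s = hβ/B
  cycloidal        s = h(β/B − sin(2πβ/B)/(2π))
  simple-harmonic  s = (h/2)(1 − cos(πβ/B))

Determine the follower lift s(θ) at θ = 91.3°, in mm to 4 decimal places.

seg 1 [0°–74.1°] dwell: s stays 0.0000
seg 2 [74.1°–283.9°] uniform, h=17: θ=91.3° here. β=17.2, B=209.8. 17·17.2/209.8 = 1.3937 → s = 1.3937

1.3937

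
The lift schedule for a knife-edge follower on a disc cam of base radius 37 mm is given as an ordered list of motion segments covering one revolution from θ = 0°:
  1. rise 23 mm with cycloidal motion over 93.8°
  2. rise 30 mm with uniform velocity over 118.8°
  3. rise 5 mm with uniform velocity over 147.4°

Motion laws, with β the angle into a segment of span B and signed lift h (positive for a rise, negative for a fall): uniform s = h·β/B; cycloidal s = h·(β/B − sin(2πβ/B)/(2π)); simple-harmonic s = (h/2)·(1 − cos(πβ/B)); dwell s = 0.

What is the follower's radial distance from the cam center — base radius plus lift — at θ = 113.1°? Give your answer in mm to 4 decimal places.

seg 1 [0°–93.8°] cycloidal, h=23: full span → s += 23 → s = 23.0000
seg 2 [93.8°–212.6°] uniform, h=30: θ=113.1° here. β=19.3, B=118.8. 30·19.3/118.8 = 4.8737 → s = 27.8737
radial distance = base radius + s = 37 + 27.8737 = 64.8737

64.8737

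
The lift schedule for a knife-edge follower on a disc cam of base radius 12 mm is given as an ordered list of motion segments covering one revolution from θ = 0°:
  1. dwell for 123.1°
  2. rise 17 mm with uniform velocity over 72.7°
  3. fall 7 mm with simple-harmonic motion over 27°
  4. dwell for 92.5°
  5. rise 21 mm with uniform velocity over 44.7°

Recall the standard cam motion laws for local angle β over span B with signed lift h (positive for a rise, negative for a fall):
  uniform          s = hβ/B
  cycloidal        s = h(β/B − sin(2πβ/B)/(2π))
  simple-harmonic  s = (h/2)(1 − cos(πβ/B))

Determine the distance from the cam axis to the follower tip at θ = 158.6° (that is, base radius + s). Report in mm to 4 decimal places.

seg 1 [0°–123.1°] dwell: s stays 0.0000
seg 2 [123.1°–195.8°] uniform, h=17: θ=158.6° here. β=35.5, B=72.7. 17·35.5/72.7 = 8.3012 → s = 8.3012
radial distance = base radius + s = 12 + 8.3012 = 20.3012

20.3012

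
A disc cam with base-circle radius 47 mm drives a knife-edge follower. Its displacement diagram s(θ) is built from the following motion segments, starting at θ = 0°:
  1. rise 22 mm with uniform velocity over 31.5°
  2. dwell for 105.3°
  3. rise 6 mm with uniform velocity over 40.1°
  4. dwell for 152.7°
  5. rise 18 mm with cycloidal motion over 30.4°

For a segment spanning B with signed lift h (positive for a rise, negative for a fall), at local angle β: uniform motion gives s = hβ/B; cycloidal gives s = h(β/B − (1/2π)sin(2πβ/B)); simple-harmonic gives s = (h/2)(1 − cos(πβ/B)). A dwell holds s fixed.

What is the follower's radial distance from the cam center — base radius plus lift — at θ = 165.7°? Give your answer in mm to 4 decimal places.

seg 1 [0°–31.5°] uniform, h=22: full span → s += 22 → s = 22.0000
seg 2 [31.5°–136.8°] dwell: s stays 22.0000
seg 3 [136.8°–176.9°] uniform, h=6: θ=165.7° here. β=28.9, B=40.1. 6·28.9/40.1 = 4.3242 → s = 26.3242
radial distance = base radius + s = 47 + 26.3242 = 73.3242

73.3242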